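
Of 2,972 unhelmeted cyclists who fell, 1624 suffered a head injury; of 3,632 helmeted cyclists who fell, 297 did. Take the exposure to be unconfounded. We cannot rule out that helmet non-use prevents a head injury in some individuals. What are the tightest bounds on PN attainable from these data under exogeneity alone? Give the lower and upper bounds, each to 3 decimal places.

p₁ = P(outcome | exposed) = 1624/2972 = 0.54643
p₀ = P(outcome | unexposed) = 297/3632 = 0.081773
Under exogeneity alone the bounds on PN are max{0,(p₁−p₀)/p₁} ≤ PN ≤ min{1,(1−p₀)/p₁}.
  lower = (p₁ − p₀)/p₁ = 0.46466 / 0.54643 ≈ 0.8504
  upper = min{1, (1 − p₀)/p₁} = 0.91823 / 0.54643 ≈ 1.6804 → capped at 1

0.850 ≤ PN ≤ 1.000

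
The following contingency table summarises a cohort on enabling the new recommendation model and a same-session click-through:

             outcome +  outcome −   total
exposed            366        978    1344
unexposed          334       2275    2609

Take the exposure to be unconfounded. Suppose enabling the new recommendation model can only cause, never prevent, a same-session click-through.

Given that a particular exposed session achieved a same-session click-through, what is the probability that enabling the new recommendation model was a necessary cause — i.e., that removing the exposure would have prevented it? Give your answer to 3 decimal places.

PN ≈ 0.530

p₁ = P(outcome | exposed) = 366/1344 = 0.27232
p₀ = P(outcome | unexposed) = 334/2609 = 0.12802
Under exogeneity and monotonicity, PN = (p₁ − p₀)/p₁.
PN = (0.27232 − 0.12802) / 0.27232 ≈ 0.5299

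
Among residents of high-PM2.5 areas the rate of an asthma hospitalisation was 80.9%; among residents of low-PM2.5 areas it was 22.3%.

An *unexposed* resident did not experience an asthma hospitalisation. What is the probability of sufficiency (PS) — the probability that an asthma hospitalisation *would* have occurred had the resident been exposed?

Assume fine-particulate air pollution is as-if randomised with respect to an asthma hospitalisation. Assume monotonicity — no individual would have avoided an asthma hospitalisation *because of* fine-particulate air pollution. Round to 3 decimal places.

PS ≈ 0.754

p₁ = 0.809, p₀ = 0.223.
Under exogeneity and monotonicity, PS = (p₁ − p₀) / (1 − p₀).
PS = (0.809 − 0.223) / (1 − 0.223) = 0.586 / 0.777 ≈ 0.7542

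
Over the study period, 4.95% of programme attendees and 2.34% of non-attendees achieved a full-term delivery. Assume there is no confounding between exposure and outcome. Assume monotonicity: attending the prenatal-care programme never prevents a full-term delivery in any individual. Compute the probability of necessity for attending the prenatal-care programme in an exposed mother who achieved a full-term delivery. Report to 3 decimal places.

PN ≈ 0.527

p₁ = 0.0495, p₀ = 0.0234.
Under exogeneity and monotonicity, PN = (p₁ − p₀) / p₁.
PN = (0.0495 − 0.0234) / 0.0495 = 0.0261 / 0.0495 ≈ 0.5273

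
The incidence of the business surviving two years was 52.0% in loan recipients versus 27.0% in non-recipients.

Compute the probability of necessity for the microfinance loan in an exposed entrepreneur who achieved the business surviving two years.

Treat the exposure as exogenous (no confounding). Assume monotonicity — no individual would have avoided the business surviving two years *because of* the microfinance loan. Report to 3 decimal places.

PN ≈ 0.481

p₁ = 0.52, p₀ = 0.27.
Under exogeneity and monotonicity, PN = (p₁ − p₀) / p₁.
PN = (0.52 − 0.27) / 0.52 = 0.25 / 0.52 ≈ 0.4808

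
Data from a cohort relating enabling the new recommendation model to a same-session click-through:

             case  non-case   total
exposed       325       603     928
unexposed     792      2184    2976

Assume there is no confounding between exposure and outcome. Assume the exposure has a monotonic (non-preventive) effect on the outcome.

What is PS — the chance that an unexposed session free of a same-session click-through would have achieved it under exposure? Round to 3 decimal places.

PS ≈ 0.115

p₁ = P(outcome | exposed) = 325/928 = 0.35022
p₀ = P(outcome | unexposed) = 792/2976 = 0.26613
Under exogeneity and monotonicity, PS = (p₁ − p₀)/(1 − p₀).
PS = (0.35022 − 0.26613) / 0.73387 ≈ 0.1146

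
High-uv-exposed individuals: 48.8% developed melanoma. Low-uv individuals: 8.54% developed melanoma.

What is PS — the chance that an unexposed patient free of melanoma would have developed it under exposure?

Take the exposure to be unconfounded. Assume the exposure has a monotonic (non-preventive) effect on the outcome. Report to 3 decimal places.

p₁ = 0.488, p₀ = 0.0854.
Under exogeneity and monotonicity, PS = (p₁ − p₀) / (1 − p₀).
PS = (0.488 − 0.0854) / (1 − 0.0854) = 0.4026 / 0.9146 ≈ 0.4402

PS ≈ 0.440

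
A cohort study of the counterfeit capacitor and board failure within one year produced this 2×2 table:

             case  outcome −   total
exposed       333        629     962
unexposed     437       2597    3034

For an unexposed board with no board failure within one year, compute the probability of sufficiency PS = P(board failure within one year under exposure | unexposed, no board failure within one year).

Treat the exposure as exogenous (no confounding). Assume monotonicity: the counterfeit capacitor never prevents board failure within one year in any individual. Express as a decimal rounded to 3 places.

p₁ = P(outcome | exposed) = 333/962 = 0.34615
p₀ = P(outcome | unexposed) = 437/3034 = 0.14403
Under exogeneity and monotonicity, PS = (p₁ − p₀)/(1 − p₀).
PS = (0.34615 − 0.14403) / 0.85597 ≈ 0.2361

PS ≈ 0.236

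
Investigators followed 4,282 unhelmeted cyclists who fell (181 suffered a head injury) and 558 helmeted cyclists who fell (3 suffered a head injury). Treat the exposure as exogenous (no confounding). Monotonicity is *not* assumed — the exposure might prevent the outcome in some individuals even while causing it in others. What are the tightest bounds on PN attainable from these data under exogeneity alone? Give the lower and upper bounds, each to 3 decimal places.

p₁ = P(outcome | exposed) = 181/4282 = 0.04227
p₀ = P(outcome | unexposed) = 3/558 = 0.0053763
Under exogeneity alone the bounds on PN are max{0,(p₁−p₀)/p₁} ≤ PN ≤ min{1,(1−p₀)/p₁}.
  lower = (p₁ − p₀)/p₁ = 0.036894 / 0.04227 ≈ 0.8728
  upper = min{1, (1 − p₀)/p₁} = 0.99462 / 0.04227 ≈ 23.5303 → capped at 1

0.873 ≤ PN ≤ 1.000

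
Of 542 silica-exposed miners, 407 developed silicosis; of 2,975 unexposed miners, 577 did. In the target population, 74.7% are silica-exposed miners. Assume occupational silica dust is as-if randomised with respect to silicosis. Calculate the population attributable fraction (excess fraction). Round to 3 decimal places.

PAF ≈ 0.682

p₁ = P(outcome | exposed) = 407/542 = 0.75092
p₀ = P(outcome | unexposed) = 577/2975 = 0.19395
Overall risk P(Y=1) = π·p₁ + (1−π)·p₀ = 0.747×0.75092 + 0.253×0.19395 = 0.61001.
Under exogeneity, PAF = [P(Y=1) − p₀] / P(Y=1).
PAF = (0.61001 − 0.19395) / 0.61001 ≈ 0.6821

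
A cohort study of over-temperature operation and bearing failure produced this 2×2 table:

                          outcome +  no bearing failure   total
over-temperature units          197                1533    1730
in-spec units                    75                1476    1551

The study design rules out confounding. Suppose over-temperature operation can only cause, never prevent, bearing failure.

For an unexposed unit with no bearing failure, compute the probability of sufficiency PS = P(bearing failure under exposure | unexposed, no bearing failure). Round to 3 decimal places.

p₁ = P(outcome | exposed) = 197/1730 = 0.11387
p₀ = P(outcome | unexposed) = 75/1551 = 0.048356
Under exogeneity and monotonicity, PS = (p₁ − p₀)/(1 − p₀).
PS = (0.11387 − 0.048356) / 0.95164 ≈ 0.0688

PS ≈ 0.069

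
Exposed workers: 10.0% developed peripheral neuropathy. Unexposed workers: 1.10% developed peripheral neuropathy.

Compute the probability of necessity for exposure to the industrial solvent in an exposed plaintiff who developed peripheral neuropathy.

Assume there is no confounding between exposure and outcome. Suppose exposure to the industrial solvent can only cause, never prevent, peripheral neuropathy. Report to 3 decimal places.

p₁ = 0.1, p₀ = 0.011.
Under exogeneity and monotonicity, PN = (p₁ − p₀) / p₁.
PN = (0.1 − 0.011) / 0.1 = 0.089 / 0.1 ≈ 0.8900

PN ≈ 0.890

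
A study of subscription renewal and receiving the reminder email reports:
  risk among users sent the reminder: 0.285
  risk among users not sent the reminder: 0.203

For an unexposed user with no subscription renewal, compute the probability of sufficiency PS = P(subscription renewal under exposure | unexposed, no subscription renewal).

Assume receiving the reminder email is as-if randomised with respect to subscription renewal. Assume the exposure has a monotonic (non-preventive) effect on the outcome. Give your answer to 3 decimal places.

Let p₁ = 0.285, p₀ = 0.203.
Under exogeneity and monotonicity, PS = (p₁ − p₀) / (1 − p₀).
PS = (0.285 − 0.203) / (1 − 0.203) = 0.082 / 0.797 ≈ 0.1029

PS ≈ 0.103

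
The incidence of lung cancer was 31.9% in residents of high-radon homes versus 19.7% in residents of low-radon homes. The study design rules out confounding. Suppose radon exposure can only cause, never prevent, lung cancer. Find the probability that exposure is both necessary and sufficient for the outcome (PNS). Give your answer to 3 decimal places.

PNS ≈ 0.122

p₁ = 0.319, p₀ = 0.197.
Under exogeneity and monotonicity, PNS = p₁ − p₀.
PNS = 0.319 − 0.197 = 0.122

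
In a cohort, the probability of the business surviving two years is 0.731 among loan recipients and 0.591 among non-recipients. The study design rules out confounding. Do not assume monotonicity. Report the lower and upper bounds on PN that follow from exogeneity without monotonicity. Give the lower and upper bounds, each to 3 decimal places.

0.192 ≤ PN ≤ 0.560

Let p₁ = 0.731, p₀ = 0.591.
Under exogeneity alone the bounds on PN are max{0,(p₁−p₀)/p₁} ≤ PN ≤ min{1,(1−p₀)/p₁}.
  lower = (p₁ − p₀)/p₁ = 0.14 / 0.731 ≈ 0.1915
  upper = min{1, (1 − p₀)/p₁} = 0.409 / 0.731 ≈ 0.5595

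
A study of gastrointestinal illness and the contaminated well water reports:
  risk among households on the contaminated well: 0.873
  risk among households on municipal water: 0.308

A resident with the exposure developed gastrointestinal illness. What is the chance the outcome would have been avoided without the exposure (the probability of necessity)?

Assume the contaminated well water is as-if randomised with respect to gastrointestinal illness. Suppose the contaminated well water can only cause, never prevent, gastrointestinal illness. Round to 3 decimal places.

Let p₁ = 0.873, p₀ = 0.308.
Under exogeneity and monotonicity, PN = (p₁ − p₀) / p₁.
PN = (0.873 − 0.308) / 0.873 = 0.565 / 0.873 ≈ 0.6472

PN ≈ 0.647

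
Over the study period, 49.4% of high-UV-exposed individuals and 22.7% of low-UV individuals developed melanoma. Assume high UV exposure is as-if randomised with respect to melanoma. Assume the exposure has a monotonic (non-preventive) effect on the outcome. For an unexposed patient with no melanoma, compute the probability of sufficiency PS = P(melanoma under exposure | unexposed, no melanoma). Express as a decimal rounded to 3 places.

PS ≈ 0.345

p₁ = 0.494, p₀ = 0.227.
Under exogeneity and monotonicity, PS = (p₁ − p₀) / (1 − p₀).
PS = (0.494 − 0.227) / (1 − 0.227) = 0.267 / 0.773 ≈ 0.3454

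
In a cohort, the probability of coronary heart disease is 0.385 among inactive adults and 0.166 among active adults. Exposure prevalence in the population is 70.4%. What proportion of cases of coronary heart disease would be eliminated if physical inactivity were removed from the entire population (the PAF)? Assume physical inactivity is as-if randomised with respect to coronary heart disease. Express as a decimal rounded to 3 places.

PAF ≈ 0.482

Let p₁ = 0.385, p₀ = 0.166.
Overall risk P(Y=1) = π·p₁ + (1−π)·p₀ = 0.704×0.385 + 0.296×0.166 = 0.32018.
Under exogeneity, PAF = [P(Y=1) − p₀] / P(Y=1).
PAF = (0.32018 − 0.166) / 0.32018 ≈ 0.4815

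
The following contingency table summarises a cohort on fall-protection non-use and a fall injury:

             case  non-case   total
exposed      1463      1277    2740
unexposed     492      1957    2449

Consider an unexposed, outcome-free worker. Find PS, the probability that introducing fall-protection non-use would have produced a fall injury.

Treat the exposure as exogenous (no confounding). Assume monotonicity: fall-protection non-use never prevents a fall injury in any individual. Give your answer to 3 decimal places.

PS ≈ 0.417

p₁ = P(outcome | exposed) = 1463/2740 = 0.53394
p₀ = P(outcome | unexposed) = 492/2449 = 0.2009
Under exogeneity and monotonicity, PS = (p₁ − p₀)/(1 − p₀).
PS = (0.53394 − 0.2009) / 0.7991 ≈ 0.4168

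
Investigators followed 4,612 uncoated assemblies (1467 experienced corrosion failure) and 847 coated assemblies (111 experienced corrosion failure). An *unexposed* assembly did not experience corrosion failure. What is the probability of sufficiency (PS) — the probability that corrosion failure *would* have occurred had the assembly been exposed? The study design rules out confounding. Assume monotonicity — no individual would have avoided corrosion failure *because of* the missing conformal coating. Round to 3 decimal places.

p₁ = P(outcome | exposed) = 1467/4612 = 0.31808
p₀ = P(outcome | unexposed) = 111/847 = 0.13105
Under exogeneity and monotonicity, PS = (p₁ − p₀) / (1 − p₀).
PS = (0.31808 − 0.13105) / (1 − 0.13105) = 0.18703 / 0.86895 ≈ 0.2152

PS ≈ 0.215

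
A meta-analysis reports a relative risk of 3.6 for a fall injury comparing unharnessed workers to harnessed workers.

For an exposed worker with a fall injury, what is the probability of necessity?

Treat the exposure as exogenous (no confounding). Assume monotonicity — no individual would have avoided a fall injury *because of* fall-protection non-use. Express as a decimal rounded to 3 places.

PN ≈ 0.722

Under exogeneity and monotonicity, PN = (RR − 1) / RR = 1 − 1/RR.
PN = (3.6 − 1) / 3.6 = 2.6 / 3.6 ≈ 0.7222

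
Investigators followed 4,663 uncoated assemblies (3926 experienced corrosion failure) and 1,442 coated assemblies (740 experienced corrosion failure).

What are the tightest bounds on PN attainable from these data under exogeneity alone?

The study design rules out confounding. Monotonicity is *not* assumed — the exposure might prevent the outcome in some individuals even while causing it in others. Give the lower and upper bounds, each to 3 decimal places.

p₁ = P(outcome | exposed) = 3926/4663 = 0.84195
p₀ = P(outcome | unexposed) = 740/1442 = 0.51318
Under exogeneity alone the bounds on PN are max{0,(p₁−p₀)/p₁} ≤ PN ≤ min{1,(1−p₀)/p₁}.
  lower = (p₁ − p₀)/p₁ = 0.32877 / 0.84195 ≈ 0.3905
  upper = min{1, (1 − p₀)/p₁} = 0.48682 / 0.84195 ≈ 0.5782

0.390 ≤ PN ≤ 0.578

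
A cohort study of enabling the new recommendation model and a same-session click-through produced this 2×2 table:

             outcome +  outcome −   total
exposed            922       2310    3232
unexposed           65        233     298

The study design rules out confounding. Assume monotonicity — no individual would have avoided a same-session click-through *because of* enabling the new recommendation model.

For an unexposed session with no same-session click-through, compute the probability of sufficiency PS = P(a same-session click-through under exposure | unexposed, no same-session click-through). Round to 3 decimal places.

PS ≈ 0.086

p₁ = P(outcome | exposed) = 922/3232 = 0.28527
p₀ = P(outcome | unexposed) = 65/298 = 0.21812
Under exogeneity and monotonicity, PS = (p₁ − p₀) / (1 − p₀).
PS = (0.28527 − 0.21812) / (1 − 0.21812) = 0.067151 / 0.78188 ≈ 0.0859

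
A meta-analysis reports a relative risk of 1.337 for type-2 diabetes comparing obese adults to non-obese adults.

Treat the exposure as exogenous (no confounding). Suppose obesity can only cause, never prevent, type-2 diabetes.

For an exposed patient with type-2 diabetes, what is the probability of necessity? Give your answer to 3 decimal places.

PN ≈ 0.252

Under exogeneity and monotonicity, PN = (RR − 1) / RR = 1 − 1/RR.
PN = (1.337 − 1) / 1.337 = 0.337 / 1.337 ≈ 0.2521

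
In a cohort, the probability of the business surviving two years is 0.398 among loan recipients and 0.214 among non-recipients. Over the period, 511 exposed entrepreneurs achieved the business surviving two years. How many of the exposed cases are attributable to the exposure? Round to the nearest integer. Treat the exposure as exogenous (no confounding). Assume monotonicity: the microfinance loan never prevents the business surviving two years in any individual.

Let p₁ = 0.398, p₀ = 0.214.
PN = (p₁ − p₀)/p₁ = (0.398 − 0.214) / 0.398 ≈ 0.46231.
Attributable cases ≈ PN × (exposed cases) = 0.46231 × 511 ≈ 236.24.

about 236 cases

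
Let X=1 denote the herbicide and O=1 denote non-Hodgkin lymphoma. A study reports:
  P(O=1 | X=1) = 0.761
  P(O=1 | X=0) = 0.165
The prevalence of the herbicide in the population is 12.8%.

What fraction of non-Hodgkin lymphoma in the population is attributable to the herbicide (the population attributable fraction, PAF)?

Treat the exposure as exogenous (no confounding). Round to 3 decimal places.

Let p₁ = 0.761, p₀ = 0.165.
Overall risk P(Y=1) = π·p₁ + (1−π)·p₀ = 0.128×0.761 + 0.872×0.165 = 0.24129.
Under exogeneity, PAF = [P(Y=1) − p₀] / P(Y=1).
PAF = (0.24129 − 0.165) / 0.24129 ≈ 0.3162

PAF ≈ 0.316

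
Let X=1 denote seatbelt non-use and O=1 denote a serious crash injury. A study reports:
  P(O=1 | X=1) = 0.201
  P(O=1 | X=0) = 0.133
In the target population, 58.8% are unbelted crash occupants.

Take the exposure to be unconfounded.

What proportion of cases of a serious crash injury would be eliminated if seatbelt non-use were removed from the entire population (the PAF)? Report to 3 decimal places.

PAF ≈ 0.231

Let p₁ = 0.201, p₀ = 0.133.
Overall risk P(Y=1) = π·p₁ + (1−π)·p₀ = 0.588×0.201 + 0.412×0.133 = 0.17298.
Under exogeneity, PAF = [P(Y=1) − p₀] / P(Y=1).
PAF = (0.17298 − 0.133) / 0.17298 ≈ 0.2311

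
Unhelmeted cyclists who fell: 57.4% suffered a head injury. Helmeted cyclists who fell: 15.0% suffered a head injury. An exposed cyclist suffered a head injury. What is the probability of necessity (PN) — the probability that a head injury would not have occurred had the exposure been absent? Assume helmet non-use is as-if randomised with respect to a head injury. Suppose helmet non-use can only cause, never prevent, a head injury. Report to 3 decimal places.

PN ≈ 0.739

p₁ = 0.574, p₀ = 0.15.
Under exogeneity and monotonicity, PN = (p₁ − p₀) / p₁.
PN = (0.574 − 0.15) / 0.574 = 0.424 / 0.574 ≈ 0.7387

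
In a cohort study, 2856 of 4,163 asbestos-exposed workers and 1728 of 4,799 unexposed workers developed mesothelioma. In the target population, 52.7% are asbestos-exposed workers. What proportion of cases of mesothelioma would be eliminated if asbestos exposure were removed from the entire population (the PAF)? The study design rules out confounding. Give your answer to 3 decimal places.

p₁ = P(outcome | exposed) = 2856/4163 = 0.68604
p₀ = P(outcome | unexposed) = 1728/4799 = 0.36008
Overall risk P(Y=1) = π·p₁ + (1−π)·p₀ = 0.527×0.68604 + 0.473×0.36008 = 0.53186.
Under exogeneity, PAF = [P(Y=1) − p₀] / P(Y=1).
PAF = (0.53186 − 0.36008) / 0.53186 ≈ 0.3230

PAF ≈ 0.323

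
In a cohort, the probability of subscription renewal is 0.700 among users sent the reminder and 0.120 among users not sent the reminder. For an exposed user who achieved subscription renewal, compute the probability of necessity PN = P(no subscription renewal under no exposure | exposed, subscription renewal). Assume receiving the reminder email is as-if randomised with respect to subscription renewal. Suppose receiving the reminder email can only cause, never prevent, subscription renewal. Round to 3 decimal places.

PN ≈ 0.829

Let p₁ = 0.7, p₀ = 0.12.
Under exogeneity and monotonicity, PN = (p₁ − p₀) / p₁.
PN = (0.7 − 0.12) / 0.7 = 0.58 / 0.7 ≈ 0.8286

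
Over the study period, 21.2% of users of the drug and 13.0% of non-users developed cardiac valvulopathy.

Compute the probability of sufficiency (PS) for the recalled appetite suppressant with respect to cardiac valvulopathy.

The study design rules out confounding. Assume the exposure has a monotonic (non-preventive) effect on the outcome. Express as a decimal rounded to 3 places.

PS ≈ 0.094

p₁ = 0.212, p₀ = 0.13.
Under exogeneity and monotonicity, PS = (p₁ − p₀) / (1 − p₀).
PS = (0.212 − 0.13) / (1 − 0.13) = 0.082 / 0.87 ≈ 0.0943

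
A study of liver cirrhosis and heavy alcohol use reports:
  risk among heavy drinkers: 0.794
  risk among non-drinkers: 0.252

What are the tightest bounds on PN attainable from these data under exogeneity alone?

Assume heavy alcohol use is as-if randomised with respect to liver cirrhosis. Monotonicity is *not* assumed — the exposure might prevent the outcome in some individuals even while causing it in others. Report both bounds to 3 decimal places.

Let p₁ = 0.794, p₀ = 0.252.
Under exogeneity alone the bounds on PN are max{0,(p₁−p₀)/p₁} ≤ PN ≤ min{1,(1−p₀)/p₁}.
  lower = (p₁ − p₀)/p₁ = 0.542 / 0.794 ≈ 0.6826
  upper = min{1, (1 − p₀)/p₁} = 0.748 / 0.794 ≈ 0.9421

0.683 ≤ PN ≤ 0.942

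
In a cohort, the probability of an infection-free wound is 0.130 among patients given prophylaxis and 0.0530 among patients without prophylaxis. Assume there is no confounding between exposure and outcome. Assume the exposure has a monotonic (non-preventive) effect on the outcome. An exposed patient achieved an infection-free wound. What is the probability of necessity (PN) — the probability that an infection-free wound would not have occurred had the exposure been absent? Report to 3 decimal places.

Let p₁ = 0.13, p₀ = 0.053.
Under exogeneity and monotonicity, PN = (p₁ − p₀) / p₁.
PN = (0.13 − 0.053) / 0.13 = 0.077 / 0.13 ≈ 0.5923

PN ≈ 0.592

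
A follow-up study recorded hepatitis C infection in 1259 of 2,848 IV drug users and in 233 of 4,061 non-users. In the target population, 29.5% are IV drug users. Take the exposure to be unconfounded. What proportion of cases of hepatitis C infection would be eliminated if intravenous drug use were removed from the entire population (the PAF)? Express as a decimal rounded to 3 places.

PAF ≈ 0.664

p₁ = P(outcome | exposed) = 1259/2848 = 0.44206
p₀ = P(outcome | unexposed) = 233/4061 = 0.057375
Overall risk P(Y=1) = π·p₁ + (1−π)·p₀ = 0.295×0.44206 + 0.705×0.057375 = 0.17086.
Under exogeneity, PAF = [P(Y=1) − p₀] / P(Y=1).
PAF = (0.17086 − 0.057375) / 0.17086 ≈ 0.6642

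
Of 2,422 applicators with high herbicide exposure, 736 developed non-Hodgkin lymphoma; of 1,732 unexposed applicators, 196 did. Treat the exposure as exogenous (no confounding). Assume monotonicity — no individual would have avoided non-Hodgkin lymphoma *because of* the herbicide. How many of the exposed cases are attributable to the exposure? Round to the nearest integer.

p₁ = P(outcome | exposed) = 736/2422 = 0.30388
p₀ = P(outcome | unexposed) = 196/1732 = 0.11316
PN = (p₁ − p₀)/p₁ = (0.30388 − 0.11316) / 0.30388 ≈ 0.62760.
Attributable cases ≈ PN × (exposed cases) = 0.62760 × 736 ≈ 461.92.

about 462 cases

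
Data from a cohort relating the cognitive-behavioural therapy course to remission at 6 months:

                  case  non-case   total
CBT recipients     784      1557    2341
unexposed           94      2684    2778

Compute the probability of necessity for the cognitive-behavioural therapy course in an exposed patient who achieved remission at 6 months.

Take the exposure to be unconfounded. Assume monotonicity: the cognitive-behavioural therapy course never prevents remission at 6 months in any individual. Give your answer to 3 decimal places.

p₁ = P(outcome | exposed) = 784/2341 = 0.3349
p₀ = P(outcome | unexposed) = 94/2778 = 0.033837
Under exogeneity and monotonicity, PN = (p₁ − p₀)/p₁.
PN = (0.3349 − 0.033837) / 0.3349 ≈ 0.8990

PN ≈ 0.899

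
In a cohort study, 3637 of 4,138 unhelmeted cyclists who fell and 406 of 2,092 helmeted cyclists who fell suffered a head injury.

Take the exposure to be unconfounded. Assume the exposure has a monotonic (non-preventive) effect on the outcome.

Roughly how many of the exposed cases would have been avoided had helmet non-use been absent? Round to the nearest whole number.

p₁ = P(outcome | exposed) = 3637/4138 = 0.87893
p₀ = P(outcome | unexposed) = 406/2092 = 0.19407
PN = (p₁ − p₀)/p₁ = (0.87893 − 0.19407) / 0.87893 ≈ 0.77919.
Attributable cases ≈ PN × (exposed cases) = 0.77919 × 3637 ≈ 2833.93.

about 2834 cases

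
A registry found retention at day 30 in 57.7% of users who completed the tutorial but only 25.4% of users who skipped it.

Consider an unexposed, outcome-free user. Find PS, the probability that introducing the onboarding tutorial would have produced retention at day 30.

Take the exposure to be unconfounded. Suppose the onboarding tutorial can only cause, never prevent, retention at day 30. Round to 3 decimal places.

PS ≈ 0.433

p₁ = 0.577, p₀ = 0.254.
Under exogeneity and monotonicity, PS = (p₁ − p₀) / (1 − p₀).
PS = (0.577 − 0.254) / (1 − 0.254) = 0.323 / 0.746 ≈ 0.4330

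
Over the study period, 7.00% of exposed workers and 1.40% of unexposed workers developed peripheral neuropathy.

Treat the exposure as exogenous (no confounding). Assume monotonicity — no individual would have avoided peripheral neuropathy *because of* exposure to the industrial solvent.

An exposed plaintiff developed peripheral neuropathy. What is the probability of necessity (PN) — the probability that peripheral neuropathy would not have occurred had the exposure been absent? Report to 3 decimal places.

p₁ = 0.07, p₀ = 0.014.
Under exogeneity and monotonicity, PN = (p₁ − p₀) / p₁.
PN = (0.07 − 0.014) / 0.07 = 0.056 / 0.07 ≈ 0.8000

PN ≈ 0.800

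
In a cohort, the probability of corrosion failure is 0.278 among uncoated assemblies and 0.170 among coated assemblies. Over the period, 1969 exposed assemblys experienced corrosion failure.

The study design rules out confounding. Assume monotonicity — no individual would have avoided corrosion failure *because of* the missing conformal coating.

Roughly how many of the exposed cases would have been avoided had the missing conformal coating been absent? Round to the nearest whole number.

about 765 cases

Let p₁ = 0.278, p₀ = 0.17.
PN = (p₁ − p₀)/p₁ = (0.278 − 0.17) / 0.278 ≈ 0.38849.
Attributable cases ≈ PN × (exposed cases) = 0.38849 × 1969 ≈ 764.94.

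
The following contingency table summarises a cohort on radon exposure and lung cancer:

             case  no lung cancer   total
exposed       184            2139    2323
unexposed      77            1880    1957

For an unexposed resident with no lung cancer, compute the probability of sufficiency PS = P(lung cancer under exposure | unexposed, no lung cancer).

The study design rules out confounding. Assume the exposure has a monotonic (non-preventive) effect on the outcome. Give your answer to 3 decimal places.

PS ≈ 0.041

p₁ = P(outcome | exposed) = 184/2323 = 0.079208
p₀ = P(outcome | unexposed) = 77/1957 = 0.039346
Under exogeneity and monotonicity, PS = (p₁ − p₀) / (1 − p₀).
PS = (0.079208 − 0.039346) / (1 − 0.039346) = 0.039862 / 0.96065 ≈ 0.0415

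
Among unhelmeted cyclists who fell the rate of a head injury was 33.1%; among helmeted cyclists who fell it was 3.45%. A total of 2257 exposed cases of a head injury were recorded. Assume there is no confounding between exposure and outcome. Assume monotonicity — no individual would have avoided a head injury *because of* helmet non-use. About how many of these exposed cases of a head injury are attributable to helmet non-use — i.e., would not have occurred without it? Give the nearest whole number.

p₁ = 0.331, p₀ = 0.0345.
PN = (p₁ − p₀)/p₁ = (0.331 − 0.0345) / 0.331 ≈ 0.89577.
Attributable cases ≈ PN × (exposed cases) = 0.89577 × 2257 ≈ 2021.75.

about 2022 cases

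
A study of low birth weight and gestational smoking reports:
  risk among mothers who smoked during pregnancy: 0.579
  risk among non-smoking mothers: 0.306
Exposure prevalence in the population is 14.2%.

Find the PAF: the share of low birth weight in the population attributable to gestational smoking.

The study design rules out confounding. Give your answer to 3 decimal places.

Let p₁ = 0.579, p₀ = 0.306.
Overall risk P(Y=1) = π·p₁ + (1−π)·p₀ = 0.142×0.579 + 0.858×0.306 = 0.34477.
Under exogeneity, PAF = [P(Y=1) − p₀] / P(Y=1).
PAF = (0.34477 − 0.306) / 0.34477 ≈ 0.1124

PAF ≈ 0.112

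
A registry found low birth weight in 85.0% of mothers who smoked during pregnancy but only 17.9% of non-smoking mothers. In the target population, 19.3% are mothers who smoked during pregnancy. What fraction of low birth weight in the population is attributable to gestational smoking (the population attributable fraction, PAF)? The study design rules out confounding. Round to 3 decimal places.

p₁ = 0.85, p₀ = 0.179.
Overall risk P(Y=1) = π·p₁ + (1−π)·p₀ = 0.193×0.85 + 0.807×0.179 = 0.3085.
Under exogeneity, PAF = [P(Y=1) − p₀] / P(Y=1).
PAF = (0.3085 − 0.179) / 0.3085 ≈ 0.4198

PAF ≈ 0.420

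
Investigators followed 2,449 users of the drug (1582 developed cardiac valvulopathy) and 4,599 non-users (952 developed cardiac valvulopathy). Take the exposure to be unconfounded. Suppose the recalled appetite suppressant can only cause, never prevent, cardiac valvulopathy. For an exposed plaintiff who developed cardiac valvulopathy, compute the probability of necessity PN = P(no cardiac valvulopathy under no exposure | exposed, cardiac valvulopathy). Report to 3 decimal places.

PN ≈ 0.680

p₁ = P(outcome | exposed) = 1582/2449 = 0.64598
p₀ = P(outcome | unexposed) = 952/4599 = 0.207
Under exogeneity and monotonicity, PN = (p₁ − p₀) / p₁.
PN = (0.64598 − 0.207) / 0.64598 = 0.43898 / 0.64598 ≈ 0.6796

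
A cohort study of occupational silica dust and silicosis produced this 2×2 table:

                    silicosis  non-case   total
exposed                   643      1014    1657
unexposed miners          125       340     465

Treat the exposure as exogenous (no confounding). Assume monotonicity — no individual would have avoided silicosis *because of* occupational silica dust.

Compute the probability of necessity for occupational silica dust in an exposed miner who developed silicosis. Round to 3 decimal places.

PN ≈ 0.307

p₁ = P(outcome | exposed) = 643/1657 = 0.38805
p₀ = P(outcome | unexposed) = 125/465 = 0.26882
Under exogeneity and monotonicity, PN = (p₁ − p₀) / p₁.
PN = (0.38805 − 0.26882) / 0.38805 = 0.11923 / 0.38805 ≈ 0.3073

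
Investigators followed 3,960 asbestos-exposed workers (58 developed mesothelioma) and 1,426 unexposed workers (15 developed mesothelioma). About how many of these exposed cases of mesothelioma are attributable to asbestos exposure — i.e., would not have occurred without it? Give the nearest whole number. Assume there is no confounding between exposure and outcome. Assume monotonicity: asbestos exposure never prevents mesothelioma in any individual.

p₁ = P(outcome | exposed) = 58/3960 = 0.014646
p₀ = P(outcome | unexposed) = 15/1426 = 0.010519
PN = (p₁ − p₀)/p₁ = (0.014646 − 0.010519) / 0.014646 ≈ 0.28181.
Attributable cases ≈ PN × (exposed cases) = 0.28181 × 58 ≈ 16.35.

about 16 cases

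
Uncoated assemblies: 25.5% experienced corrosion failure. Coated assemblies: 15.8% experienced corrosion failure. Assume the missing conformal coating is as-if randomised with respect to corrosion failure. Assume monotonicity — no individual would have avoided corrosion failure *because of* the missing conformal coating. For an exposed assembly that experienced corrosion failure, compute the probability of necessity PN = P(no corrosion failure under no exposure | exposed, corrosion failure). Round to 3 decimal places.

PN ≈ 0.380

p₁ = 0.255, p₀ = 0.158.
Under exogeneity and monotonicity, PN = (p₁ − p₀) / p₁.
PN = (0.255 − 0.158) / 0.255 = 0.097 / 0.255 ≈ 0.3804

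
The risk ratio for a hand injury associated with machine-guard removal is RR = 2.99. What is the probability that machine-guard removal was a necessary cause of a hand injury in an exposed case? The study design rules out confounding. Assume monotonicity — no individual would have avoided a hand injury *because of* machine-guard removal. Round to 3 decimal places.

PN ≈ 0.666

Under exogeneity and monotonicity, PN = (RR − 1) / RR = 1 − 1/RR.
PN = (2.99 − 1) / 2.99 = 1.99 / 2.99 ≈ 0.6656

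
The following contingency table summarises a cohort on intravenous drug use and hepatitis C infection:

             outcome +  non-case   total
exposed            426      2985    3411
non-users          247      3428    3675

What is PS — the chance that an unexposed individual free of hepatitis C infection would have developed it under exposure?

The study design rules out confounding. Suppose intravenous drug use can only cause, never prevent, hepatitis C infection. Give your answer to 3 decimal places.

p₁ = P(outcome | exposed) = 426/3411 = 0.12489
p₀ = P(outcome | unexposed) = 247/3675 = 0.067211
Under exogeneity and monotonicity, PS = (p₁ − p₀)/(1 − p₀).
PS = (0.12489 − 0.067211) / 0.93279 ≈ 0.0618

PS ≈ 0.062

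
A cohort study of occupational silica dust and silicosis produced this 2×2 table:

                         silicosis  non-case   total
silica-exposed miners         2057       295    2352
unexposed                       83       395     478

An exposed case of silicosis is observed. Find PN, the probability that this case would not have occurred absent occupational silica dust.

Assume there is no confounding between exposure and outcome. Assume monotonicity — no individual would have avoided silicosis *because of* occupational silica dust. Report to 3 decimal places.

p₁ = P(outcome | exposed) = 2057/2352 = 0.87457
p₀ = P(outcome | unexposed) = 83/478 = 0.17364
Under exogeneity and monotonicity, PN = (p₁ − p₀) / p₁.
PN = (0.87457 − 0.17364) / 0.87457 = 0.70093 / 0.87457 ≈ 0.8015

PN ≈ 0.801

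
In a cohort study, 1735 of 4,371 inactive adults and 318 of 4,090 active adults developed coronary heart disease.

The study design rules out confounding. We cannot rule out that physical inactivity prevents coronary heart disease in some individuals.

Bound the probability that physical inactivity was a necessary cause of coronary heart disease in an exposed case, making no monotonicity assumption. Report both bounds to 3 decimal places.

0.804 ≤ PN ≤ 1.000

p₁ = P(outcome | exposed) = 1735/4371 = 0.39693
p₀ = P(outcome | unexposed) = 318/4090 = 0.077751
Under exogeneity alone the bounds on PN are max{0,(p₁−p₀)/p₁} ≤ PN ≤ min{1,(1−p₀)/p₁}.
  lower = (p₁ − p₀)/p₁ = 0.31918 / 0.39693 ≈ 0.8041
  upper = min{1, (1 − p₀)/p₁} = 0.92225 / 0.39693 ≈ 2.3234 → capped at 1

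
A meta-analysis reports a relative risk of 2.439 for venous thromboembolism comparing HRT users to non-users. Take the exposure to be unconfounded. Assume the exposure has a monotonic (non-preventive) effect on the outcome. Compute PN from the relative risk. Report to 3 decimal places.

Under exogeneity and monotonicity, PN = (RR − 1) / RR = 1 − 1/RR.
PN = (2.439 − 1) / 2.439 = 1.439 / 2.439 ≈ 0.5900

PN ≈ 0.590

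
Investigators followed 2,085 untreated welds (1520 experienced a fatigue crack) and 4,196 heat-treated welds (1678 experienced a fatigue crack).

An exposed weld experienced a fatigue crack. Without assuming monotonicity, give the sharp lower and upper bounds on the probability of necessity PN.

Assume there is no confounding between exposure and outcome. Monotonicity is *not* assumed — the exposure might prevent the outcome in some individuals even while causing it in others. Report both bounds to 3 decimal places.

0.451 ≤ PN ≤ 0.823

p₁ = P(outcome | exposed) = 1520/2085 = 0.72902
p₀ = P(outcome | unexposed) = 1678/4196 = 0.3999
Under exogeneity alone the bounds on PN are max{0,(p₁−p₀)/p₁} ≤ PN ≤ min{1,(1−p₀)/p₁}.
  lower = (p₁ − p₀)/p₁ = 0.32911 / 0.72902 ≈ 0.4514
  upper = min{1, (1 − p₀)/p₁} = 0.6001 / 0.72902 ≈ 0.8232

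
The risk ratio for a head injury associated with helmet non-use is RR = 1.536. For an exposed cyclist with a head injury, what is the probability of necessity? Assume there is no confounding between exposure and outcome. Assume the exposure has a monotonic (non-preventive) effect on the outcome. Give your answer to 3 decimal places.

PN ≈ 0.349

Under exogeneity and monotonicity, PN = (RR − 1) / RR = 1 − 1/RR.
PN = (1.536 − 1) / 1.536 = 0.536 / 1.536 ≈ 0.3490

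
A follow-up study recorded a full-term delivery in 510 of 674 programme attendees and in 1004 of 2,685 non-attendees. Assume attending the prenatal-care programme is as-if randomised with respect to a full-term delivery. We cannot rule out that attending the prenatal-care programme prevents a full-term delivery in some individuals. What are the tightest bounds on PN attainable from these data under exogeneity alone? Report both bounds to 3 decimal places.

0.506 ≤ PN ≤ 0.827

p₁ = P(outcome | exposed) = 510/674 = 0.75668
p₀ = P(outcome | unexposed) = 1004/2685 = 0.37393
Under exogeneity alone the bounds on PN are max{0,(p₁−p₀)/p₁} ≤ PN ≤ min{1,(1−p₀)/p₁}.
  lower = (p₁ − p₀)/p₁ = 0.38275 / 0.75668 ≈ 0.5058
  upper = min{1, (1 − p₀)/p₁} = 0.62607 / 0.75668 ≈ 0.8274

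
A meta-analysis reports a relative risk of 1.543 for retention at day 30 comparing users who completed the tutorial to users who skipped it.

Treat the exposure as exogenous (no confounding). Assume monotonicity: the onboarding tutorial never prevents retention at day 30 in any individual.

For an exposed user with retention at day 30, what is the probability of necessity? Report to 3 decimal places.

Under exogeneity and monotonicity, PN = (RR − 1) / RR = 1 − 1/RR.
PN = (1.543 − 1) / 1.543 = 0.543 / 1.543 ≈ 0.3519

PN ≈ 0.352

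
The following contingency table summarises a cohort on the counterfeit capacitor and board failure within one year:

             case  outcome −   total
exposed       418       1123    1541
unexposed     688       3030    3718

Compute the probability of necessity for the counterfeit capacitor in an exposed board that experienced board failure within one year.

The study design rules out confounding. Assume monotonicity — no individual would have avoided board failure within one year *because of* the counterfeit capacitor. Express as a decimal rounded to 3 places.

PN ≈ 0.318

p₁ = P(outcome | exposed) = 418/1541 = 0.27125
p₀ = P(outcome | unexposed) = 688/3718 = 0.18505
Under exogeneity and monotonicity, PN = (p₁ − p₀) / p₁.
PN = (0.27125 − 0.18505) / 0.27125 = 0.086207 / 0.27125 ≈ 0.3178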